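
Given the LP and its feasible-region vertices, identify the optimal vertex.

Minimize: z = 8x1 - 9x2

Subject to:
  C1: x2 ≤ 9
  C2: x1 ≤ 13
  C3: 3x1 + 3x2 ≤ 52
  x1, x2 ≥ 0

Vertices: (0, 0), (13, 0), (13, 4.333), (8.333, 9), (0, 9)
Evaluating z = 8x1 - 9x2 at each vertex:
  (0, 0): z = 0
  (13, 0): z = 104
  (13, 4.333): z = 65
  (8.333, 9): z = -14.33
  (0, 9): z = -81

The smallest value is z = -81, attained at (0, 9).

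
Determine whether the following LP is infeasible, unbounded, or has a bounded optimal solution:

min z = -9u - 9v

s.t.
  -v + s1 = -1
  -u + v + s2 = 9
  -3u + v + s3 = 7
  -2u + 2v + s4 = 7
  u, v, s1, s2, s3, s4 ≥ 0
Feasible point: (0, 1) satisfies every constraint, so the LP is feasible.
Direction d = (1, 0): for each constraint row a, a·d ≤ 0 —
  (0)(1) + (-1)(0) = 0 ≤ 0
  (-1)(1) + (1)(0) = -1 ≤ 0
  (-3)(1) + (1)(0) = -3 ≤ 0
  (-2)(1) + (2)(0) = -2 ≤ 0
and d ≥ 0, so (0, 1) + t·d stays feasible for every t ≥ 0. Along this ray z = -9u - 9v changes by -9 per unit t, so z → −∞.

Unbounded: there is a feasible ray along which z → −∞.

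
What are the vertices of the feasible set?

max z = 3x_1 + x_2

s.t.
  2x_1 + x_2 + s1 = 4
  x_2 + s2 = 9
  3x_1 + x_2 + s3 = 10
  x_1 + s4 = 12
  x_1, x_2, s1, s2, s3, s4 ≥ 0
Each vertex is the intersection of two constraint boundaries that also satisfies all remaining constraints:
  x_1 = 0 and x_2 = 0 → (0, 0)
  2x_1 + x_2 = 4 and x_2 = 0 → (2, 0)
  2x_1 + x_2 = 4 and x_1 = 0 → (0, 4)

Vertices: (0, 0), (2, 0), (0, 4)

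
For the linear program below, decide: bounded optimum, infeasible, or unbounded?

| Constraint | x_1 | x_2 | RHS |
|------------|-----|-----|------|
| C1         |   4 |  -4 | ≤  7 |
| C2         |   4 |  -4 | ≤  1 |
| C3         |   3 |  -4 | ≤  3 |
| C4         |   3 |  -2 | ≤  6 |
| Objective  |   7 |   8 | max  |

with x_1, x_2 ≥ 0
Feasible point: (0, 0) satisfies every constraint, so the LP is feasible.
Direction d = (0, 1): for each constraint row a, a·d ≤ 0 —
  (4)(0) + (-4)(1) = -4 ≤ 0
  (4)(0) + (-4)(1) = -4 ≤ 0
  (3)(0) + (-4)(1) = -4 ≤ 0
  (3)(0) + (-2)(1) = -2 ≤ 0
and d ≥ 0, so (0, 0) + t·d stays feasible for every t ≥ 0. Along this ray z = 7x_1 + 8x_2 changes by 8 per unit t, so z → +∞.

The LP is unbounded; z can be made arbitrarily large.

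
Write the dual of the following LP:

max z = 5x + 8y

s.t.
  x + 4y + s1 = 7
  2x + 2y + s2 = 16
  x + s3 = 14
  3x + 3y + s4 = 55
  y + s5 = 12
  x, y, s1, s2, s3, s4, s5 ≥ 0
Minimize: z = 7y1 + 16y2 + 14y3 + 55y4 + 12y5

Subject to:
  C1: -y1 - 2y2 - y3 - 3y4 ≤ -5
  C2: -4y1 - 2y2 - 3y4 - y5 ≤ -8
  y1, y2, y3, y4, y5 ≥ 0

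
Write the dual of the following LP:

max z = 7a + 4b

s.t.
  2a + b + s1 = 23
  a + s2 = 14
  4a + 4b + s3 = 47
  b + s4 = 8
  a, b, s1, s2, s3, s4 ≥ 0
Minimize: z = 23y1 + 14y2 + 47y3 + 8y4

Subject to:
  C1: -2y1 - y2 - 4y3 ≤ -7
  C2: -y1 - 4y3 - y4 ≤ -4
  y1, y2, y3, y4 ≥ 0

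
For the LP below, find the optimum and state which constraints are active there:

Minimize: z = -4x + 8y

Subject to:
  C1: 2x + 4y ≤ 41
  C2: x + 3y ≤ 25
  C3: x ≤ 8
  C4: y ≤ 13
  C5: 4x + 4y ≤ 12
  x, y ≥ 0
Optimal: x = 3, y = 0
Binding: C5, y ≥ 0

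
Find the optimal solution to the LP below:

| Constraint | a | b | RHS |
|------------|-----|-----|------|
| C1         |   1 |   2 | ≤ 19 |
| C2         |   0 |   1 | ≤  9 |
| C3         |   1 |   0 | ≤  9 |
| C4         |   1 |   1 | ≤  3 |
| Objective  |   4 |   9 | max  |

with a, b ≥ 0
a = 0, b = 3, z = 27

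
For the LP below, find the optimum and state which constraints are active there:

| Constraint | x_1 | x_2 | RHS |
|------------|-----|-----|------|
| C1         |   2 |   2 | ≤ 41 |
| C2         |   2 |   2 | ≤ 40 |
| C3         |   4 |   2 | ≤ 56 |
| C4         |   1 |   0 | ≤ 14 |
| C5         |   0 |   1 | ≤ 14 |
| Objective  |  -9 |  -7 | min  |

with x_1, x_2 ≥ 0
Optimal: x_1 = 8, x_2 = 12
Binding: C2, C3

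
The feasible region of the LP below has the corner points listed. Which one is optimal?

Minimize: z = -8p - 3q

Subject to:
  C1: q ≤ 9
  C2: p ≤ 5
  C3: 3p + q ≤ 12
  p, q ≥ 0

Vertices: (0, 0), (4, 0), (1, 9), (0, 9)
Evaluating z = -8p - 3q at each vertex:
  (0, 0): z = 0
  (4, 0): z = -32
  (1, 9): z = -35
  (0, 9): z = -27

The smallest value is z = -35, attained at (1, 9).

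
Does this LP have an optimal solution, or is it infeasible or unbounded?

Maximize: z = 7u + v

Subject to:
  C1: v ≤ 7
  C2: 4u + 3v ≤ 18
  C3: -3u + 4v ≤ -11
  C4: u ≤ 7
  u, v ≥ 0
The point (4.5, 0) satisfies every constraint, so the LP is feasible; the constraints give u ≤ 7 and v ≤ 7, which with u, v ≥ 0 keep the feasible region inside a bounded box. A feasible, bounded LP attains a finite optimum at a vertex.

The LP has an optimal solution: (4.5, 0) with z = 31.5.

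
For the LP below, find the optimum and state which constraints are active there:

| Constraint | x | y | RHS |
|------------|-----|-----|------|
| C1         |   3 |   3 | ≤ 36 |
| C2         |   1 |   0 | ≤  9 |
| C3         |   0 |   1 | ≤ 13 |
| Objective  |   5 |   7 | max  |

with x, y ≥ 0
Optimal: x = 0, y = 12
Binding: C1, x ≥ 0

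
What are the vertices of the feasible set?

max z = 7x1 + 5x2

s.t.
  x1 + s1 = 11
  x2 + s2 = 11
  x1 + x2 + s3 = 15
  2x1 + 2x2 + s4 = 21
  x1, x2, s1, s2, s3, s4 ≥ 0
Each vertex is the intersection of two constraint boundaries that also satisfies all remaining constraints:
  x1 = 0 and x2 = 0 → (0, 0)
  2x1 + 2x2 = 21 and x2 = 0 → (10.5, 0)
  2x1 + 2x2 = 21 and x1 = 0 → (0, 10.5)

Vertices: (0, 0), (10.5, 0), (0, 10.5)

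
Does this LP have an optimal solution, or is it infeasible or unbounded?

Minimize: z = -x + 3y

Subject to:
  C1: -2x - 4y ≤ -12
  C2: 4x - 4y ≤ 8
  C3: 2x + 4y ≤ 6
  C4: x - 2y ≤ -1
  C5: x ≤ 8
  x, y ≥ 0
C3 requires 2x + 4y ≤ 6, while C1 (-2x - 4y ≤ -12) is equivalent to 2x + 4y ≥ 12. Together they would need 12 ≤ 2x + 4y ≤ 6, which is impossible since 12 > 6. No point satisfies all constraints.

The feasible region is empty; the LP is infeasible.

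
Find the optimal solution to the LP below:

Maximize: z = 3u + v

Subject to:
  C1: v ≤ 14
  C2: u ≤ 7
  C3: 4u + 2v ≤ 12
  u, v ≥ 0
u = 3, v = 0, z = 9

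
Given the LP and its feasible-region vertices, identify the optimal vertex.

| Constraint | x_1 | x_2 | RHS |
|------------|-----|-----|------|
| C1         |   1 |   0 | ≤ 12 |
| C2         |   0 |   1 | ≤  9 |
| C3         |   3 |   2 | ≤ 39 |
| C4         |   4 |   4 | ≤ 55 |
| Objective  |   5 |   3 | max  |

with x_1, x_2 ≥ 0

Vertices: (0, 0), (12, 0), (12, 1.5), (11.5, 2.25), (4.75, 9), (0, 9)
Evaluating z = 5x_1 + 3x_2 at each vertex:
  (0, 0): z = 0
  (12, 0): z = 60
  (12, 1.5): z = 64.5
  (11.5, 2.25): z = 64.25
  (4.75, 9): z = 50.75
  (0, 9): z = 27

The largest value is z = 64.5, attained at (12, 1.5).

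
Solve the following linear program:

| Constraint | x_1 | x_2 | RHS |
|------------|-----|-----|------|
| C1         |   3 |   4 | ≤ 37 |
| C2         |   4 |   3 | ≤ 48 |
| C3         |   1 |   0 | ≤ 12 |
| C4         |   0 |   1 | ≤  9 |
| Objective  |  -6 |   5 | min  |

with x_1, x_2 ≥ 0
Each vertex is the intersection of two constraint boundaries that also satisfies all remaining constraints:
  x_1 = 0 and x_2 = 0 → (0, 0)
  4x_1 + 3x_2 = 48 and x_1 = 12 → (12, 0)
  3x_1 + 4x_2 = 37 and 4x_1 + 3x_2 = 48 → (11.57, 0.5714)
  3x_1 + 4x_2 = 37 and x_2 = 9 → (0.3333, 9)
  x_2 = 9 and x_1 = 0 → (0, 9)

Evaluating z = -6x_1 + 5x_2 at each vertex:
  (0, 0): z = 0
  (12, 0): z = -72
  (11.57, 0.5714): z = -66.57
  (0.3333, 9): z = 43
  (0, 9): z = 45

The minimum is at (12, 0) with z = -72.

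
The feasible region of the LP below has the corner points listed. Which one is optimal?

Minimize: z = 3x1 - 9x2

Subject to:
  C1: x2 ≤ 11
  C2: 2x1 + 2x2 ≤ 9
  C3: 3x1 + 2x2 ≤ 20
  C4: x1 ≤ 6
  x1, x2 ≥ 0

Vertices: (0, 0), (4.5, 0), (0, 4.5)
(0, 4.5) with z = -40.5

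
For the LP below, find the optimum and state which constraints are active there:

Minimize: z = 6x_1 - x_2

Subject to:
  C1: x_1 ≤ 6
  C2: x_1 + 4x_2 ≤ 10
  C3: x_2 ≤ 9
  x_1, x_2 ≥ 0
Optimal: x_1 = 0, x_2 = 2.5
Binding: C2, x_1 ≥ 0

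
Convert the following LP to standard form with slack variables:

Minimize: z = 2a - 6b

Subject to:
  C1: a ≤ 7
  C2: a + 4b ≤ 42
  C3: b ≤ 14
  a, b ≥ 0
min z = 2a - 6b

s.t.
  a + s1 = 7
  a + 4b + s2 = 42
  b + s3 = 14
  a, b, s1, s2, s3 ≥ 0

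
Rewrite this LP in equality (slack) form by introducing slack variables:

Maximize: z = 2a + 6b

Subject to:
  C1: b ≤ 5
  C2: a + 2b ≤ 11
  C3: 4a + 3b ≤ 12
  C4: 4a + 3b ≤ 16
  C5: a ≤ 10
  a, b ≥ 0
max z = 2a + 6b

s.t.
  b + s1 = 5
  a + 2b + s2 = 11
  4a + 3b + s3 = 12
  4a + 3b + s4 = 16
  a + s5 = 10
  a, b, s1, s2, s3, s4, s5 ≥ 0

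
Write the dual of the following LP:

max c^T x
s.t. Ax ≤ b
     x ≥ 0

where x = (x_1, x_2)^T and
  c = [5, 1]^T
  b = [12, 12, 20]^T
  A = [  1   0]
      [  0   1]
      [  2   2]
Minimize: z = 12y1 + 12y2 + 20y3

Subject to:
  C1: -y1 - 2y3 ≤ -5
  C2: -y2 - 2y3 ≤ -1
  y1, y2, y3 ≥ 0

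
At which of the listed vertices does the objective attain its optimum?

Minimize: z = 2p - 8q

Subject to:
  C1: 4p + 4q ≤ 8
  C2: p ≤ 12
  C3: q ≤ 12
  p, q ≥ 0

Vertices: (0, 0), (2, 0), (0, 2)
Evaluating z = 2p - 8q at each vertex:
  (0, 0): z = 0
  (2, 0): z = 4
  (0, 2): z = -16

The smallest value is z = -16, attained at (0, 2).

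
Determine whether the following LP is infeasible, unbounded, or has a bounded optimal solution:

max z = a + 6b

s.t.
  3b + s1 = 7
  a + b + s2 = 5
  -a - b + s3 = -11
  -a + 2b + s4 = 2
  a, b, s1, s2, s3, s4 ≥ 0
The row a + b + s2 = 5 with s2 ≥ 0 requires a + b ≤ 5, while the row -a - b + s3 = -11 with s3 ≥ 0 is equivalent to a + b ≥ 11. Together they would need 11 ≤ a + b ≤ 5, which is impossible since 11 > 5. No point satisfies all constraints.

Infeasible — the constraint set is empty.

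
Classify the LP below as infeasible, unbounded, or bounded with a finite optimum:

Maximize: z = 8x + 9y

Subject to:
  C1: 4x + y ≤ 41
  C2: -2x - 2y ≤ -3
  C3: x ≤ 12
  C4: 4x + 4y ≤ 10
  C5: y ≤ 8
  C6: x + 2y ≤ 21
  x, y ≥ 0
The point (0, 2.5) satisfies every constraint, so the LP is feasible; the constraints give x ≤ 12 and y ≤ 8, which with x, y ≥ 0 keep the feasible region inside a bounded box. A feasible, bounded LP attains a finite optimum at a vertex.

Evaluating z = 8x + 9y at each vertex:
  (1.5, 0): z = 12
  (2.5, 0): z = 20
  (0, 2.5): z = 22.5
  (0, 1.5): z = 13.5

Feasible with finite optimum z* = 22.5 at (0, 2.5).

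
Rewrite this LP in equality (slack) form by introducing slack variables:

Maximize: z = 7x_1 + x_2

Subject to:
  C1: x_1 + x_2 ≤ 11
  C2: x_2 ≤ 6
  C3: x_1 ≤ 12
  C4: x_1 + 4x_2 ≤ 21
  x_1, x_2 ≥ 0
max z = 7x_1 + x_2

s.t.
  x_1 + x_2 + s1 = 11
  x_2 + s2 = 6
  x_1 + s3 = 12
  x_1 + 4x_2 + s4 = 21
  x_1, x_2, s1, s2, s3, s4 ≥ 0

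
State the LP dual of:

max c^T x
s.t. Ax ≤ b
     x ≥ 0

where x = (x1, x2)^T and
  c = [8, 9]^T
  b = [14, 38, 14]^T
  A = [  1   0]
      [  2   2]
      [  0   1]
Minimize: z = 14y1 + 38y2 + 14y3

Subject to:
  C1: -y1 - 2y2 ≤ -8
  C2: -2y2 - y3 ≤ -9
  y1, y2, y3 ≥ 0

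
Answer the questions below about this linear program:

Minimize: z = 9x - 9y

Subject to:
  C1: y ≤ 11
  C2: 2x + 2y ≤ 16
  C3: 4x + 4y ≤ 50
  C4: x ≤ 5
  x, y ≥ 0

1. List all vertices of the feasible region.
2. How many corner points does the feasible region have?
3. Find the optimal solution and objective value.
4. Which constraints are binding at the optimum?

1. (0, 0), (5, 0), (5, 3), (0, 8)
2. 4
3. x = 0, y = 8, z = -72
4. C2, x ≥ 0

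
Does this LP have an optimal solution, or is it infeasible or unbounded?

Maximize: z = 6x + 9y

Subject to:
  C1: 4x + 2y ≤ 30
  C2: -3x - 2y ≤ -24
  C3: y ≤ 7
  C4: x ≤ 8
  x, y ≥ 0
The point (4, 7) satisfies every constraint, so the LP is feasible; the constraints give x ≤ 8 and y ≤ 7, which with x, y ≥ 0 keep the feasible region inside a bounded box. A feasible, bounded LP attains a finite optimum at a vertex.

Evaluating z = 6x + 9y at each vertex:
  (6, 3): z = 63
  (4, 7): z = 87
  (3.333, 7): z = 83

The LP has an optimal solution: (4, 7) with z = 87.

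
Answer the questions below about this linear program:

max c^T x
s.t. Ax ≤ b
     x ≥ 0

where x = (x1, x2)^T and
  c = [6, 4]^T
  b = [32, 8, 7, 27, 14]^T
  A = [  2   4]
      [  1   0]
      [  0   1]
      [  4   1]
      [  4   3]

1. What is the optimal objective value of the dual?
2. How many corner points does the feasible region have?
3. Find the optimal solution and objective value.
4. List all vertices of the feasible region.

1. 21 (by strong duality, equal to the primal optimum)
2. 3
3. x1 = 3.5, x2 = 0, z = 21
4. (0, 0), (3.5, 0), (0, 4.667)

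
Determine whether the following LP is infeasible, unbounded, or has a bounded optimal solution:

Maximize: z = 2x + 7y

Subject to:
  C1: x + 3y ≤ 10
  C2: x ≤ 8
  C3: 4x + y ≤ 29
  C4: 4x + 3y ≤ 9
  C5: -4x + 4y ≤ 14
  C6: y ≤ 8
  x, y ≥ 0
The point (0, 3) satisfies every constraint, so the LP is feasible; the constraints give x ≤ 8 and y ≤ 8, which with x, y ≥ 0 keep the feasible region inside a bounded box. A feasible, bounded LP attains a finite optimum at a vertex.

Evaluating z = 2x + 7y at each vertex:
  (0, 0): z = 0
  (2.25, 0): z = 4.5
  (0, 3): z = 21

The LP has an optimal solution: (0, 3) with z = 21.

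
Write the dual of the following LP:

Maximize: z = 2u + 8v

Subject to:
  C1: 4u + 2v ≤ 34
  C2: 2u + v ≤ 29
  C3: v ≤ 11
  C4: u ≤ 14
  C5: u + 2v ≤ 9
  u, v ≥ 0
Minimize: z = 34y1 + 29y2 + 11y3 + 14y4 + 9y5

Subject to:
  C1: -4y1 - 2y2 - y4 - y5 ≤ -2
  C2: -2y1 - y2 - y3 - 2y5 ≤ -8
  y1, y2, y3, y4, y5 ≥ 0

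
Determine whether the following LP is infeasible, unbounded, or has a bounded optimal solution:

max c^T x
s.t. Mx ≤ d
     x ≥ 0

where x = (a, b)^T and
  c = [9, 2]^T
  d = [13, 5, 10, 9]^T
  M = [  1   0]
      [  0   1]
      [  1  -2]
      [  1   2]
The point (9, 0) satisfies every constraint, so the LP is feasible; the constraints give a ≤ 13 and b ≤ 5, which with a, b ≥ 0 keep the feasible region inside a bounded box. A feasible, bounded LP attains a finite optimum at a vertex.

Bounded optimum: z* = 81 at (9, 0).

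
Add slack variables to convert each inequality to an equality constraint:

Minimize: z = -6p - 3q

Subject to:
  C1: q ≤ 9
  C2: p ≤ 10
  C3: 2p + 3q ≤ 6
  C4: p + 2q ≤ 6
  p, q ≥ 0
min z = -6p - 3q

s.t.
  q + s1 = 9
  p + s2 = 10
  2p + 3q + s3 = 6
  p + 2q + s4 = 6
  p, q, s1, s2, s3, s4 ≥ 0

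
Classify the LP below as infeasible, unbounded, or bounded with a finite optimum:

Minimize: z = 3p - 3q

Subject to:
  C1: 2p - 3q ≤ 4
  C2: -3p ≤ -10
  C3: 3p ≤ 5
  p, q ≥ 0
C3 requires 3p ≤ 5, while C2 (-3p ≤ -10) is equivalent to 3p ≥ 10. Together they would need 10 ≤ 3p ≤ 5, which is impossible since 10 > 5. No point satisfies all constraints.

The feasible region is empty; the LP is infeasible.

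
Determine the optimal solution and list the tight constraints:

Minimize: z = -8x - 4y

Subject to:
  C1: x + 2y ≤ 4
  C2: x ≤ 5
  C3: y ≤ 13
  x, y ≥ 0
Optimal: x = 4, y = 0
Binding: C1, y ≥ 0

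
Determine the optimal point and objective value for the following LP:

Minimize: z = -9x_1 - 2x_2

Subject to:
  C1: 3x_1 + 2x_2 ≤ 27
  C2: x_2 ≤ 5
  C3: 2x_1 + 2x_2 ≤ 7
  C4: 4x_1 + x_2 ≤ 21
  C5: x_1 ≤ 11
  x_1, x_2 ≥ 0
x_1 = 3.5, x_2 = 0, z = -31.5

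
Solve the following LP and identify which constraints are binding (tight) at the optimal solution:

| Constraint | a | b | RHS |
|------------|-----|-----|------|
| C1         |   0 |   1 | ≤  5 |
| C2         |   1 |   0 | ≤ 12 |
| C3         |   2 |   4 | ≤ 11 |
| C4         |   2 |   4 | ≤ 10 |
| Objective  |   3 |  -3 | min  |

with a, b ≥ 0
Optimal: a = 0, b = 2.5
Binding: C4, a ≥ 0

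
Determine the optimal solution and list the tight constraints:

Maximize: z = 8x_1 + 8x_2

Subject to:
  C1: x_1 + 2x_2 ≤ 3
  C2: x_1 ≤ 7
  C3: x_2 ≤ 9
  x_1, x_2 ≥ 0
Optimal: x_1 = 3, x_2 = 0
Binding: C1, x_2 ≥ 0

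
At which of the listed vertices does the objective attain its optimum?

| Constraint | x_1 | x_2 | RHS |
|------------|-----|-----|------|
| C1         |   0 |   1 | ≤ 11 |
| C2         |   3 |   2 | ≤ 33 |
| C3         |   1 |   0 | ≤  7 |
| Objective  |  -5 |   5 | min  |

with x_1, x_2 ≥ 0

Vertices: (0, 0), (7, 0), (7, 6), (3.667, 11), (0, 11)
Evaluating z = -5x_1 + 5x_2 at each vertex:
  (0, 0): z = 0
  (7, 0): z = -35
  (7, 6): z = -5
  (3.667, 11): z = 36.67
  (0, 11): z = 55

The smallest value is z = -35, attained at (7, 0).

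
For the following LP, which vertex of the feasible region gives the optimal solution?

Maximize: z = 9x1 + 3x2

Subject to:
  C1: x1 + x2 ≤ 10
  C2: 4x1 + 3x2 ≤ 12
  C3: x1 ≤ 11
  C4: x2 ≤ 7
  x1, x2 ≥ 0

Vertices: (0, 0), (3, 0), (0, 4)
Evaluating z = 9x1 + 3x2 at each vertex:
  (0, 0): z = 0
  (3, 0): z = 27
  (0, 4): z = 12

The largest value is z = 27, attained at (3, 0).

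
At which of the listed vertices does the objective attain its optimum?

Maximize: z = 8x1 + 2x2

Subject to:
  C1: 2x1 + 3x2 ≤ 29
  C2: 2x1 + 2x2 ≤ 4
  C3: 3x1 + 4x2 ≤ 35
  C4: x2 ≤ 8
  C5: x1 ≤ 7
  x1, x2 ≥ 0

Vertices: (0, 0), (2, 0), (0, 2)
(2, 0) with z = 16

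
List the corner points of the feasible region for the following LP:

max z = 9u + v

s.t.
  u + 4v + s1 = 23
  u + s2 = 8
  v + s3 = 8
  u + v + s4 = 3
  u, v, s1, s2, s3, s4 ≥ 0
Each vertex is the intersection of two constraint boundaries that also satisfies all remaining constraints:
  u = 0 and v = 0 → (0, 0)
  u + v = 3 and v = 0 → (3, 0)
  u + v = 3 and u = 0 → (0, 3)

Vertices: (0, 0), (3, 0), (0, 3)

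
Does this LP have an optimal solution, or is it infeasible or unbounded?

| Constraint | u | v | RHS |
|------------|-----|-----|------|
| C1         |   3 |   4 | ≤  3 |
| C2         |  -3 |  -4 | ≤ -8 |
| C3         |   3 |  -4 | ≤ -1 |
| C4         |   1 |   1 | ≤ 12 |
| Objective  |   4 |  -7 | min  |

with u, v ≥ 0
C1 requires 3u + 4v ≤ 3, while C2 (-3u - 4v ≤ -8) is equivalent to 3u + 4v ≥ 8. Together they would need 8 ≤ 3u + 4v ≤ 3, which is impossible since 8 > 3. No point satisfies all constraints.

Infeasible — the constraint set is empty.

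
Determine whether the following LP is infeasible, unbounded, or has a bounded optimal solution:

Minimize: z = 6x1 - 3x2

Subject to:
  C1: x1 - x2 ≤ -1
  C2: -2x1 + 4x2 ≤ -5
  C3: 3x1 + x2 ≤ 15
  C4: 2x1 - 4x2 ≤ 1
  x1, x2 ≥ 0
C4 requires 2x1 - 4x2 ≤ 1, while C2 (-2x1 + 4x2 ≤ -5) is equivalent to 2x1 - 4x2 ≥ 5. Together they would need 5 ≤ 2x1 - 4x2 ≤ 1, which is impossible since 5 > 1. No point satisfies all constraints.

Infeasible — the constraint set is empty.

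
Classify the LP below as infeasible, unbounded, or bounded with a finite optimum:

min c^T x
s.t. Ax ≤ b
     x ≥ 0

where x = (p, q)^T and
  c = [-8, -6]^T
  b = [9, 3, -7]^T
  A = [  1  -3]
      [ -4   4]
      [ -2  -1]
Feasible point: (3, 1) satisfies every constraint, so the LP is feasible.
Direction d = (1, 1): for each constraint row a, a·d ≤ 0 —
  (1)(1) + (-3)(1) = -2 ≤ 0
  (-4)(1) + (4)(1) = 0 ≤ 0
  (-2)(1) + (-1)(1) = -3 ≤ 0
and d ≥ 0, so (3, 1) + t·d stays feasible for every t ≥ 0. Along this ray z = -8p - 6q changes by -14 per unit t, so z → −∞.

Unbounded — the objective can decrease without bound over the feasible region.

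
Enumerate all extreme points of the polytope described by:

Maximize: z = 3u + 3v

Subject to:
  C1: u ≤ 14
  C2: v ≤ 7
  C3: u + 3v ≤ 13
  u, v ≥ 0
Each vertex is the intersection of two constraint boundaries that also satisfies all remaining constraints:
  u = 0 and v = 0 → (0, 0)
  u + 3v = 13 and v = 0 → (13, 0)
  u + 3v = 13 and u = 0 → (0, 4.333)

Vertices: (0, 0), (13, 0), (0, 4.333)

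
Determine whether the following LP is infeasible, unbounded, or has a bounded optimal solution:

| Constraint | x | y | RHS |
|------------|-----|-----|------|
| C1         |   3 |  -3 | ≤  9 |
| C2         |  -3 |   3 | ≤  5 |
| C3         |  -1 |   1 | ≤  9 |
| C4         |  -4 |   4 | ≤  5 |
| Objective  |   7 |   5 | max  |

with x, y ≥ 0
Feasible point: (0, 0) satisfies every constraint, so the LP is feasible.
Direction d = (1, 1): for each constraint row a, a·d ≤ 0 —
  (3)(1) + (-3)(1) = 0 ≤ 0
  (-3)(1) + (3)(1) = 0 ≤ 0
  (-1)(1) + (1)(1) = 0 ≤ 0
  (-4)(1) + (4)(1) = 0 ≤ 0
and d ≥ 0, so (0, 0) + t·d stays feasible for every t ≥ 0. Along this ray z = 7x + 5y changes by 12 per unit t, so z → +∞.

Unbounded: there is a feasible ray along which z → +∞.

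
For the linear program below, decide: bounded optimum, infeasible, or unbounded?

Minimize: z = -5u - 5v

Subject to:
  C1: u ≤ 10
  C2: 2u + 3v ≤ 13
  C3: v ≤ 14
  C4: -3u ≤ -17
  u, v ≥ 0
The point (6.5, 0) satisfies every constraint, so the LP is feasible; the constraints give u ≤ 10 and v ≤ 14, which with u, v ≥ 0 keep the feasible region inside a bounded box. A feasible, bounded LP attains a finite optimum at a vertex.

Bounded optimum: z* = -32.5 at (6.5, 0).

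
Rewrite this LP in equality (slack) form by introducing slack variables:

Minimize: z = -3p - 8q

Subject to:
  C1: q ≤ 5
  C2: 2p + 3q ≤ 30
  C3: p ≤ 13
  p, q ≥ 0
min z = -3p - 8q

s.t.
  q + s1 = 5
  2p + 3q + s2 = 30
  p + s3 = 13
  p, q, s1, s2, s3 ≥ 0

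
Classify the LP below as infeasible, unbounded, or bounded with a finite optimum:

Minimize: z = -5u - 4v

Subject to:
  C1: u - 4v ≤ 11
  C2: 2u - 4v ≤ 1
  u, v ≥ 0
Feasible point: (0, 0) satisfies every constraint, so the LP is feasible.
Direction d = (0, 1): for each constraint row a, a·d ≤ 0 —
  (1)(0) + (-4)(1) = -4 ≤ 0
  (2)(0) + (-4)(1) = -4 ≤ 0
and d ≥ 0, so (0, 0) + t·d stays feasible for every t ≥ 0. Along this ray z = -5u - 4v changes by -4 per unit t, so z → −∞.

The LP is unbounded; z can be made arbitrarily small.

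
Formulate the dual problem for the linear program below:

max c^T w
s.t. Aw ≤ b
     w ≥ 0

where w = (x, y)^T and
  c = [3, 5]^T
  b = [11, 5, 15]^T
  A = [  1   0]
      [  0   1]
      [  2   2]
Minimize: z = 11y1 + 5y2 + 15y3

Subject to:
  C1: -y1 - 2y3 ≤ -3
  C2: -y2 - 2y3 ≤ -5
  y1, y2, y3 ≥ 0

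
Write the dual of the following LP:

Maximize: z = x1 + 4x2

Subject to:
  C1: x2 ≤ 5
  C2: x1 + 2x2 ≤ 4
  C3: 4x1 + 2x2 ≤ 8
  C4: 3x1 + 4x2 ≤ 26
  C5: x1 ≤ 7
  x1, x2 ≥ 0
Minimize: z = 5y1 + 4y2 + 8y3 + 26y4 + 7y5

Subject to:
  C1: -y2 - 4y3 - 3y4 - y5 ≤ -1
  C2: -y1 - 2y2 - 2y3 - 4y4 ≤ -4
  y1, y2, y3, y4, y5 ≥ 0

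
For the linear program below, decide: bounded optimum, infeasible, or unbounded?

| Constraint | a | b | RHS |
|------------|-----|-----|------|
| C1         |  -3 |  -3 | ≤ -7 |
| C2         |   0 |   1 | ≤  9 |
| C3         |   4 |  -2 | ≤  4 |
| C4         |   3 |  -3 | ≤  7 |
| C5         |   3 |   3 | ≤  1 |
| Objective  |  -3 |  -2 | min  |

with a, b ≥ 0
C5 requires 3a + 3b ≤ 1, while C1 (-3a - 3b ≤ -7) is equivalent to 3a + 3b ≥ 7. Together they would need 7 ≤ 3a + 3b ≤ 1, which is impossible since 7 > 1. No point satisfies all constraints.

Infeasible — the constraint set is empty.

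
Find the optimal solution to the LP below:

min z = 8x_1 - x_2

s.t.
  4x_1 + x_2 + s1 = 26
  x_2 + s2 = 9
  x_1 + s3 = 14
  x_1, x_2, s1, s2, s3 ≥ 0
Each vertex is the intersection of two constraint boundaries that also satisfies all remaining constraints:
  x_1 = 0 and x_2 = 0 → (0, 0)
  4x_1 + x_2 = 26 and x_2 = 0 → (6.5, 0)
  4x_1 + x_2 = 26 and x_2 = 9 → (4.25, 9)
  x_2 = 9 and x_1 = 0 → (0, 9)

Evaluating z = 8x_1 - x_2 at each vertex:
  (0, 0): z = 0
  (6.5, 0): z = 52
  (4.25, 9): z = 25
  (0, 9): z = -9

The minimum is at (0, 9) with z = -9.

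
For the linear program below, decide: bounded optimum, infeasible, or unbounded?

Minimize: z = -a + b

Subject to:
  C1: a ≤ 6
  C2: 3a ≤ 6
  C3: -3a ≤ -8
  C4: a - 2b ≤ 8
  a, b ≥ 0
C2 requires 3a ≤ 6, while C3 (-3a ≤ -8) is equivalent to 3a ≥ 8. Together they would need 8 ≤ 3a ≤ 6, which is impossible since 8 > 6. No point satisfies all constraints.

Infeasible: no point satisfies all constraints simultaneously.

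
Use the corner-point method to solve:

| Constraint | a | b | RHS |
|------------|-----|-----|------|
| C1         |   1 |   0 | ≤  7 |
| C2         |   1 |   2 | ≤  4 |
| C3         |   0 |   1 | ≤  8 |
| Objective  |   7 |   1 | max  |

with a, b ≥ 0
a = 4, b = 0, z = 28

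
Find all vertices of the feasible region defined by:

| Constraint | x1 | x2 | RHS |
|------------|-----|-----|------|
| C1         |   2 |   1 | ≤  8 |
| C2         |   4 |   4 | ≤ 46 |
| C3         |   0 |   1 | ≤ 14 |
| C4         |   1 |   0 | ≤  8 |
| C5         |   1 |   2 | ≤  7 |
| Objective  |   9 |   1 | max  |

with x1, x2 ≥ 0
Each vertex is the intersection of two constraint boundaries that also satisfies all remaining constraints:
  x1 = 0 and x2 = 0 → (0, 0)
  2x1 + x2 = 8 and x2 = 0 → (4, 0)
  2x1 + x2 = 8 and x1 + 2x2 = 7 → (3, 2)
  x1 + 2x2 = 7 and x1 = 0 → (0, 3.5)

Vertices: (0, 0), (4, 0), (3, 2), (0, 3.5)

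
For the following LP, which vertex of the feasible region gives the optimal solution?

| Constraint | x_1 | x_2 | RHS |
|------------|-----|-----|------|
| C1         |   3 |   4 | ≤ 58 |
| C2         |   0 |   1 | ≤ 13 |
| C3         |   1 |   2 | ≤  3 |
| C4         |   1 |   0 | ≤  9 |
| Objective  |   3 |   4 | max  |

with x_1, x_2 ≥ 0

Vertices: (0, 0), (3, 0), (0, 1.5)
(3, 0) with z = 9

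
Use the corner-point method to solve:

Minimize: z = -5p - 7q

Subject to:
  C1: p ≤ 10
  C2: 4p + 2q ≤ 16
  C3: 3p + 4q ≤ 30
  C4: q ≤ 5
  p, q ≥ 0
Each vertex is the intersection of two constraint boundaries that also satisfies all remaining constraints:
  p = 0 and q = 0 → (0, 0)
  4p + 2q = 16 and q = 0 → (4, 0)
  4p + 2q = 16 and q = 5 → (1.5, 5)
  q = 5 and p = 0 → (0, 5)

Evaluating z = -5p - 7q at each vertex:
  (0, 0): z = 0
  (4, 0): z = -20
  (1.5, 5): z = -42.5
  (0, 5): z = -35

The minimum is at (1.5, 5) with z = -42.5.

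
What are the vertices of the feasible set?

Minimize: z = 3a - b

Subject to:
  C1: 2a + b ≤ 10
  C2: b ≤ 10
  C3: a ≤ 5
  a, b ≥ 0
Each vertex is the intersection of two constraint boundaries that also satisfies all remaining constraints:
  a = 0 and b = 0 → (0, 0)
  2a + b = 10 and a = 5 → (5, 0)
  2a + b = 10 and b = 10 → (0, 10)

Vertices: (0, 0), (5, 0), (0, 10)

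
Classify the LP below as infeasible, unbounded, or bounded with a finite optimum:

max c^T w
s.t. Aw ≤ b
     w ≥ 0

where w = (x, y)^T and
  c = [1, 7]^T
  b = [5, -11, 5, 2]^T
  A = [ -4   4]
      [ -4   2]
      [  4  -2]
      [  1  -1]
One constraint requires 4x - 2y ≤ 5, while the constraint -4x + 2y ≤ -11 is equivalent to 4x - 2y ≥ 11. Together they would need 11 ≤ 4x - 2y ≤ 5, which is impossible since 11 > 5. No point satisfies all constraints.

Infeasible — the constraint set is empty.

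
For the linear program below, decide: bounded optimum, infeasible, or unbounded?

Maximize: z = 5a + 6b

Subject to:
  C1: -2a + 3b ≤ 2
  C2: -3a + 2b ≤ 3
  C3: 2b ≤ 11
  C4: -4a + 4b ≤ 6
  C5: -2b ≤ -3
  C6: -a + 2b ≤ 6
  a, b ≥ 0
Feasible point: (2, 2) satisfies every constraint, so the LP is feasible.
Direction d = (1, 0): for each constraint row a, a·d ≤ 0 —
  (-2)(1) + (3)(0) = -2 ≤ 0
  (-3)(1) + (2)(0) = -3 ≤ 0
  (0)(1) + (2)(0) = 0 ≤ 0
  (-4)(1) + (4)(0) = -4 ≤ 0
  (0)(1) + (-2)(0) = 0 ≤ 0
  (-1)(1) + (2)(0) = -1 ≤ 0
and d ≥ 0, so (2, 2) + t·d stays feasible for every t ≥ 0. Along this ray z = 5a + 6b changes by 5 per unit t, so z → +∞.

Unbounded — the objective can increase without bound over the feasible region.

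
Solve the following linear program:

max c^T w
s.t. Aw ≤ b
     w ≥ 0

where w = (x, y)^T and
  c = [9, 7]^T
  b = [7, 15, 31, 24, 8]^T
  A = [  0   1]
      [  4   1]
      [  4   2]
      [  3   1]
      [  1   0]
x = 2, y = 7, z = 67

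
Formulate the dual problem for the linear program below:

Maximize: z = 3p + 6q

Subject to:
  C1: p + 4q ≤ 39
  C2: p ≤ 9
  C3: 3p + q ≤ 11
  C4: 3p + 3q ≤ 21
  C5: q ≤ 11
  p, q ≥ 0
Minimize: z = 39y1 + 9y2 + 11y3 + 21y4 + 11y5

Subject to:
  C1: -y1 - y2 - 3y3 - 3y4 ≤ -3
  C2: -4y1 - y3 - 3y4 - y5 ≤ -6
  y1, y2, y3, y4, y5 ≥ 0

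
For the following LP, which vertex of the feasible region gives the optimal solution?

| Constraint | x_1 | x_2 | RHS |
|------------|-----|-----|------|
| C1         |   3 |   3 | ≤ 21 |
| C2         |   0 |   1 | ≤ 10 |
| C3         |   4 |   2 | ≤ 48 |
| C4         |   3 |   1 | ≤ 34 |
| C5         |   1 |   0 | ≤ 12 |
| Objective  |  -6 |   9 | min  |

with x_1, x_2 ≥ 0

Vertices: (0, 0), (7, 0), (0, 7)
(7, 0) with z = -42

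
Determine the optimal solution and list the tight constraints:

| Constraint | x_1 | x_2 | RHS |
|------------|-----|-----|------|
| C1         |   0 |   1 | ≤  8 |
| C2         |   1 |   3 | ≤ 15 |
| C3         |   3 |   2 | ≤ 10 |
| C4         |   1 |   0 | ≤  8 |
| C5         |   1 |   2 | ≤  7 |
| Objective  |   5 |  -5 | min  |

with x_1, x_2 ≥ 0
Optimal: x_1 = 0, x_2 = 3.5
Slack at optimum:
  C1: slack = 4.5
  C2: slack = 4.5
  C3: slack = 3
  C4: slack = 8
  C5: slack = 0 (binding)
  x_1 ≥ 0: x_1 = 0 (binding)
  x_2 ≥ 0: x_2 = 3.5
Binding constraints: C5, x_1 ≥ 0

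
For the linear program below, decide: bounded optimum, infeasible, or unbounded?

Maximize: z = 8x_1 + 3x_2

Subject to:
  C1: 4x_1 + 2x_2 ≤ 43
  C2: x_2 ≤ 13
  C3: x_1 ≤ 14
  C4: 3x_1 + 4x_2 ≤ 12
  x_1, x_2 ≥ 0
The point (4, 0) satisfies every constraint, so the LP is feasible; the constraints give x_1 ≤ 14 and x_2 ≤ 13, which with x_1, x_2 ≥ 0 keep the feasible region inside a bounded box. A feasible, bounded LP attains a finite optimum at a vertex.

Evaluating z = 8x_1 + 3x_2 at each vertex:
  (0, 0): z = 0
  (4, 0): z = 32
  (0, 3): z = 9

Bounded optimum: z* = 32 at (4, 0).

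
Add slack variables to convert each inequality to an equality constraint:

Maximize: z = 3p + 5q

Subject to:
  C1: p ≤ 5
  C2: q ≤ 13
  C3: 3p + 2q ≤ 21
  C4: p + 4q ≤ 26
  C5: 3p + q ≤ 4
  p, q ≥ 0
max z = 3p + 5q

s.t.
  p + s1 = 5
  q + s2 = 13
  3p + 2q + s3 = 21
  p + 4q + s4 = 26
  3p + q + s5 = 4
  p, q, s1, s2, s3, s4, s5 ≥ 0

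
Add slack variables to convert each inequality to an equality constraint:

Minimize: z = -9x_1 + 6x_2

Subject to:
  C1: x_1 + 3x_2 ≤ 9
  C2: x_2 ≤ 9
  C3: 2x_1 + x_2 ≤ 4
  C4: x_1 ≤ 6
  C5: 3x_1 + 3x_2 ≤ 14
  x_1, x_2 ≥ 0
min z = -9x_1 + 6x_2

s.t.
  x_1 + 3x_2 + s1 = 9
  x_2 + s2 = 9
  2x_1 + x_2 + s3 = 4
  x_1 + s4 = 6
  3x_1 + 3x_2 + s5 = 14
  x_1, x_2, s1, s2, s3, s4, s5 ≥ 0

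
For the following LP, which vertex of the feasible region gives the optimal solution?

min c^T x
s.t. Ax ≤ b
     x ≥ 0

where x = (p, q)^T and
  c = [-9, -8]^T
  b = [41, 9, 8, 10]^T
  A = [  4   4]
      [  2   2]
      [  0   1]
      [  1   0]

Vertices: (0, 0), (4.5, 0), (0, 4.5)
(4.5, 0) with z = -40.5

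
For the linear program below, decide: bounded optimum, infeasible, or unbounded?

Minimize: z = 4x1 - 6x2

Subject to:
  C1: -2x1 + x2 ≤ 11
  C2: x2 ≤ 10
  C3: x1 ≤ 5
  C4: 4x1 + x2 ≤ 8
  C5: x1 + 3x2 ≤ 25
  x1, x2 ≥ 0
The point (0, 8) satisfies every constraint, so the LP is feasible; the constraints give x1 ≤ 5 and x2 ≤ 10, which with x1, x2 ≥ 0 keep the feasible region inside a bounded box. A feasible, bounded LP attains a finite optimum at a vertex.

Evaluating z = 4x1 - 6x2 at each vertex:
  (0, 0): z = 0
  (2, 0): z = 8
  (0, 8): z = -48

Feasible with finite optimum z* = -48 at (0, 8).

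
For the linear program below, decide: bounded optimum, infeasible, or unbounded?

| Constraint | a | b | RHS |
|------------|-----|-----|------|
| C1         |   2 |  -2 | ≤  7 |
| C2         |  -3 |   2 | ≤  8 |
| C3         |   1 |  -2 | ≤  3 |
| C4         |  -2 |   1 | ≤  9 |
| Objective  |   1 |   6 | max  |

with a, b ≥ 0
Feasible point: (0, 0) satisfies every constraint, so the LP is feasible.
Direction d = (1, 1): for each constraint row a, a·d ≤ 0 —
  (2)(1) + (-2)(1) = 0 ≤ 0
  (-3)(1) + (2)(1) = -1 ≤ 0
  (1)(1) + (-2)(1) = -1 ≤ 0
  (-2)(1) + (1)(1) = -1 ≤ 0
and d ≥ 0, so (0, 0) + t·d stays feasible for every t ≥ 0. Along this ray z = a + 6b changes by 7 per unit t, so z → +∞.

Unbounded: there is a feasible ray along which z → +∞.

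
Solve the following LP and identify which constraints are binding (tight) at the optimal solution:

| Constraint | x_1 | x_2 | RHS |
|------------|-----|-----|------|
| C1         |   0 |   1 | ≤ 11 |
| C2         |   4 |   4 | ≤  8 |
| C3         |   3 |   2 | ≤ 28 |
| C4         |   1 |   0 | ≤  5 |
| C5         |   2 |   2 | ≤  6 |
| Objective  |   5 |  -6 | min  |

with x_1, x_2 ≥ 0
Optimal: x_1 = 0, x_2 = 2
Binding: C2, x_1 ≥ 0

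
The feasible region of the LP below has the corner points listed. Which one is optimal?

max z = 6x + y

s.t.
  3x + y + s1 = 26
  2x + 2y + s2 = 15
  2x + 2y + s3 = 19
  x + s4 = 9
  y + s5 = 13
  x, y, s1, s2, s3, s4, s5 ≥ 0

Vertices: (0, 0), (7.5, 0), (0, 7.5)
(7.5, 0) with z = 45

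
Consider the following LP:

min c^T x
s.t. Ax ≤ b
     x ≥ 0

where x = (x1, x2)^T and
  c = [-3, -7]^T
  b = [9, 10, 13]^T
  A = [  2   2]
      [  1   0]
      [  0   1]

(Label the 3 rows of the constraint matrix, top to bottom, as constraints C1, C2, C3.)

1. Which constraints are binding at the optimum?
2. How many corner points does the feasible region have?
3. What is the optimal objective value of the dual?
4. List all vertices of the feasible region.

1. C1, x1 ≥ 0
2. 3
3. -31.5 (by strong duality, equal to the primal optimum)
4. (0, 0), (4.5, 0), (0, 4.5)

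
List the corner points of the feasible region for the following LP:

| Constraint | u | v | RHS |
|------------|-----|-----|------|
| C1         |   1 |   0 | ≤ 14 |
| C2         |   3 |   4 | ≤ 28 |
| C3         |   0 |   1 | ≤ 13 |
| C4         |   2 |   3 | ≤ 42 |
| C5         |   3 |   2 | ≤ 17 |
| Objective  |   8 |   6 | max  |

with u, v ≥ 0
Each vertex is the intersection of two constraint boundaries that also satisfies all remaining constraints:
  u = 0 and v = 0 → (0, 0)
  3u + 2v = 17 and v = 0 → (5.667, 0)
  3u + 4v = 28 and 3u + 2v = 17 → (2, 5.5)
  3u + 4v = 28 and u = 0 → (0, 7)

Vertices: (0, 0), (5.667, 0), (2, 5.5), (0, 7)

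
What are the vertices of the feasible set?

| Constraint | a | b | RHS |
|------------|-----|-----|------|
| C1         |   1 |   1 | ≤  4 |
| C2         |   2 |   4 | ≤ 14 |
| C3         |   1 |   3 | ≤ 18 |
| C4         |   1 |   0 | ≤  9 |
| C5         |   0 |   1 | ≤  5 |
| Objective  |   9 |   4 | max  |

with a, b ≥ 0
Each vertex is the intersection of two constraint boundaries that also satisfies all remaining constraints:
  a = 0 and b = 0 → (0, 0)
  a + b = 4 and b = 0 → (4, 0)
  a + b = 4 and 2a + 4b = 14 → (1, 3)
  2a + 4b = 14 and a = 0 → (0, 3.5)

Vertices: (0, 0), (4, 0), (1, 3), (0, 3.5)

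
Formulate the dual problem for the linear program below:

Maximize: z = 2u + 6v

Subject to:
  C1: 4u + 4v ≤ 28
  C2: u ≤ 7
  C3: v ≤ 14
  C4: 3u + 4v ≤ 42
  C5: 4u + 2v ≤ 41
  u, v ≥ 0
Minimize: z = 28y1 + 7y2 + 14y3 + 42y4 + 41y5

Subject to:
  C1: -4y1 - y2 - 3y4 - 4y5 ≤ -2
  C2: -4y1 - y3 - 4y4 - 2y5 ≤ -6
  y1, y2, y3, y4, y5 ≥ 0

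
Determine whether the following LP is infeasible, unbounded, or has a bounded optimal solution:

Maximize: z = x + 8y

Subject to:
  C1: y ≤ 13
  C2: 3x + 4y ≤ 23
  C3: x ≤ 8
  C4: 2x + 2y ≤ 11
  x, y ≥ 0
The point (0, 5.5) satisfies every constraint, so the LP is feasible; the constraints give x ≤ 8 and y ≤ 13, which with x, y ≥ 0 keep the feasible region inside a bounded box. A feasible, bounded LP attains a finite optimum at a vertex.

Evaluating z = x + 8y at each vertex:
  (0, 0): z = 0
  (5.5, 0): z = 5.5
  (0, 5.5): z = 44

The LP has an optimal solution: (0, 5.5) with z = 44.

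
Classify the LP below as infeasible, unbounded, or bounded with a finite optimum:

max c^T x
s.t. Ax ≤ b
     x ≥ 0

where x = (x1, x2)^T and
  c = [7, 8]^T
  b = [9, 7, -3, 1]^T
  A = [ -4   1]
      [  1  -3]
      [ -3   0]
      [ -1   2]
Feasible point: (1, 0) satisfies every constraint, so the LP is feasible.
Direction d = (3, 1): for each constraint row a, a·d ≤ 0 —
  (-4)(3) + (1)(1) = -11 ≤ 0
  (1)(3) + (-3)(1) = 0 ≤ 0
  (-3)(3) + (0)(1) = -9 ≤ 0
  (-1)(3) + (2)(1) = -1 ≤ 0
and d ≥ 0, so (1, 0) + t·d stays feasible for every t ≥ 0. Along this ray z = 7x1 + 8x2 changes by 29 per unit t, so z → +∞.

The LP is unbounded; z can be made arbitrarily large.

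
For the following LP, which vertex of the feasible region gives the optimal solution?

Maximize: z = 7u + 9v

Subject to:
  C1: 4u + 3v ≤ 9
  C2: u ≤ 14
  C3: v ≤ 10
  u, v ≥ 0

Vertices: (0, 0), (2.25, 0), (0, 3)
Evaluating z = 7u + 9v at each vertex:
  (0, 0): z = 0
  (2.25, 0): z = 15.75
  (0, 3): z = 27

The largest value is z = 27, attained at (0, 3).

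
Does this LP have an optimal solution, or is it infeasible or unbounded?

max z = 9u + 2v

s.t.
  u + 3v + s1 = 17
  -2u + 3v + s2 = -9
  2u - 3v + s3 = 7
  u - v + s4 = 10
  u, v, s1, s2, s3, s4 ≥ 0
The row 2u - 3v + s3 = 7 with s3 ≥ 0 requires 2u - 3v ≤ 7, while the row -2u + 3v + s2 = -9 with s2 ≥ 0 is equivalent to 2u - 3v ≥ 9. Together they would need 9 ≤ 2u - 3v ≤ 7, which is impossible since 9 > 7. No point satisfies all constraints.

The feasible region is empty; the LP is infeasible.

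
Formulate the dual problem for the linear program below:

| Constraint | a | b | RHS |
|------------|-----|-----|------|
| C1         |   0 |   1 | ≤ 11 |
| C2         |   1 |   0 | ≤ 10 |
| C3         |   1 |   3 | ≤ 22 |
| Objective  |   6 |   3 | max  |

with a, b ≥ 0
Minimize: z = 11y1 + 10y2 + 22y3

Subject to:
  C1: -y2 - y3 ≤ -6
  C2: -y1 - 3y3 ≤ -3
  y1, y2, y3 ≥ 0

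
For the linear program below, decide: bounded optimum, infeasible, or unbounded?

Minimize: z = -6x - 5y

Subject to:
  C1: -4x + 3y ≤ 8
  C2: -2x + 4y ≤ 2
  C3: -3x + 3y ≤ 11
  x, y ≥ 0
Feasible point: (0, 0) satisfies every constraint, so the LP is feasible.
Direction d = (1, 0): for each constraint row a, a·d ≤ 0 —
  (-4)(1) + (3)(0) = -4 ≤ 0
  (-2)(1) + (4)(0) = -2 ≤ 0
  (-3)(1) + (3)(0) = -3 ≤ 0
and d ≥ 0, so (0, 0) + t·d stays feasible for every t ≥ 0. Along this ray z = -6x - 5y changes by -6 per unit t, so z → −∞.

The LP is unbounded; z can be made arbitrarily small.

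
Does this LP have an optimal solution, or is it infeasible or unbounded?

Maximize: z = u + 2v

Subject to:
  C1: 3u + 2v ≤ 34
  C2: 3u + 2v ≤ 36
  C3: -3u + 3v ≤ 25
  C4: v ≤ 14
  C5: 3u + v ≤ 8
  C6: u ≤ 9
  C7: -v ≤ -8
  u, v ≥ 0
The point (0, 8) satisfies every constraint, so the LP is feasible; the constraints give u ≤ 9 and v ≤ 14, which with u, v ≥ 0 keep the feasible region inside a bounded box. A feasible, bounded LP attains a finite optimum at a vertex.

Evaluating z = u + 2v at each vertex:
  (0, 8): z = 16

The LP has an optimal solution: (0, 8) with z = 16.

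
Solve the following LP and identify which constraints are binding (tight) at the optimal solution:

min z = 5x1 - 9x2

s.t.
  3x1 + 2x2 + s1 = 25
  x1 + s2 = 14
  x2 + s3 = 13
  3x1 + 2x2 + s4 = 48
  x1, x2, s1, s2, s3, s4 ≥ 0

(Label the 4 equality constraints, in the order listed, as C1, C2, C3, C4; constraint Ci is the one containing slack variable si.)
Optimal: x1 = 0, x2 = 12.5
Slack at optimum:
  C1: slack = 0 (binding)
  C2: slack = 14
  C3: slack = 0.5
  C4: slack = 23
  x1 ≥ 0: x1 = 0 (binding)
  x2 ≥ 0: x2 = 12.5
Binding constraints: C1, x1 ≥ 0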